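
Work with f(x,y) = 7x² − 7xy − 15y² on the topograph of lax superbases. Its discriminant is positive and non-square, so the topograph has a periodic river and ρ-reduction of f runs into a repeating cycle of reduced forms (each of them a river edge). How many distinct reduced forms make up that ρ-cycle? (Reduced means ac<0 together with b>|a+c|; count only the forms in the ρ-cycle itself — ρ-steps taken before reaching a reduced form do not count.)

D = 469, ⌊√D⌋ = 21
descent: ρ → (-15,7,7)
descent: ρ → (7,21,-1)  [lands on river]
river: ρ → (-1,21,7)
ρ-cycle length = 2 (tail of 2 descent steps not counted)

2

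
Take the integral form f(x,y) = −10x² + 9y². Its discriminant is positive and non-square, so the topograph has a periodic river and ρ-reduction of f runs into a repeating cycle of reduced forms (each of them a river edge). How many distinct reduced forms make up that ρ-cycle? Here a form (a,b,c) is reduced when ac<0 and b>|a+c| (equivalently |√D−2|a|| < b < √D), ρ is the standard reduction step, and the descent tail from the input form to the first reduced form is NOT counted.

D = 360, ⌊√D⌋ = 18
descent: ρ → (9,18,-1)  [lands on river]
river: ρ → (-1,18,9)
ρ-cycle length = 2 (tail of 1 descent step not counted)

2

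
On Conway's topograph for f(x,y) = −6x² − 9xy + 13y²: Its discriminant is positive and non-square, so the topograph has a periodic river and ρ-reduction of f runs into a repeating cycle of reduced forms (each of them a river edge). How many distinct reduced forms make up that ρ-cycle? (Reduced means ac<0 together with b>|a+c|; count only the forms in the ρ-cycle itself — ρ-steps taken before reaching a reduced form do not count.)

D = 393, ⌊√D⌋ = 19
descent: ρ → (13,9,-6)  [lands on river]
river: ρ → (-6,15,7)
river: ρ → (7,13,-8)
river: ρ → (-8,19,1)
river: ρ → (1,19,-8)
river: ρ → (-8,13,7)
river: ρ → (7,15,-6)
river: ρ → (-6,9,13)
river: ρ → (13,17,-2)
river: ρ → (-2,19,4)
river: ρ → (4,13,-14)
river: ρ → (-14,15,3)
river: ρ → (3,15,-14)
river: ρ → (-14,13,4)
river: ρ → (4,19,-2)
river: ρ → (-2,17,13)
ρ-cycle length = 16 (tail of 1 descent step not counted)

16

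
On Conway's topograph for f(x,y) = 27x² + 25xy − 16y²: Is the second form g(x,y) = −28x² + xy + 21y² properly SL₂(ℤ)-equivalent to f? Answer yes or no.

D₁ = 2353, D₂ = 2353
river cycle of f (length 26): (-16, 39, 13), (13, 39, -16), (-16, 25, 27), (27, 29, -14), (-14, 27, 29), (29, 31, -12), (-12, 41, 14), (14, 43, -9), (-9, 47, 4), (4, 41, -42), … (16 more)
river cycle of g (length 30): (21, 41, -8), (-8, 39, 26), (26, 13, -21), (-21, 29, 18), (18, 43, -7), (-7, 41, 24), (24, 7, -24), (-24, 41, 7), (7, 43, -18), (-18, 29, 21), … (20 more)
cycles differ ⇒ inequivalent

no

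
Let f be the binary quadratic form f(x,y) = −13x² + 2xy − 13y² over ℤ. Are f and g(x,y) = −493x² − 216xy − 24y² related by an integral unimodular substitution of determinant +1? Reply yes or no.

D₁ = -672, D₂ = -672
f is negative-definite; reduce −f:
−f: flip: (13,-2,13)→(13,2,13)
−f: reduced (well bottom): (13,2,13) with a≤c, −a<b≤a
flip sign back: reduced form of f is (-13,-2,-13)
g is negative-definite; reduce −g:
−g: flip: (493,216,24)→(24,-216,493)
−g: translate: b→24 (≡-216 mod 48), so (24,-216,493)→(24,24,13)
−g: flip: (24,24,13)→(13,-24,24)
−g: translate: b→2 (≡-24 mod 26), so (13,-24,24)→(13,2,13)
−g: reduced (well bottom): (13,2,13) with a≤c, −a<b≤a
flip sign back: reduced form of g is (-13,-2,-13)
reduced forms (-13, -2, -13) vs (-13, -2, -13) ⇒ equivalent

yes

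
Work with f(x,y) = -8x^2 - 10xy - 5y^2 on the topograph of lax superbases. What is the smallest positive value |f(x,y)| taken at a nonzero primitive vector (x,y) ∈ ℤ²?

translate: b→-6 (≡10 mod 16), so (8,10,5)→(8,-6,3)
flip: (8,-6,3)→(3,6,8)
translate: b→0 (≡6 mod 6), so (3,6,8)→(3,0,5)
reduced (well bottom): (3,0,5) with a≤c, −a<b≤a
well minimum |f| = |-3| = 3 (negative-definite)

3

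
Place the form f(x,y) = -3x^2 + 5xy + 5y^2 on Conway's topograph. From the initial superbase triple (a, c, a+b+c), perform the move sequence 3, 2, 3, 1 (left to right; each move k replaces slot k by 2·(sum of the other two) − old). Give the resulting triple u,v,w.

start (-3,5,7) = (f(1,0),f(0,1),f(1,1))
replace slot 3: 2·((-3)+5) − 7 = -3 → (-3,5,-3)
replace slot 2: 2·((-3)+(-3)) − 5 = -17 → (-3,-17,-3)
replace slot 3: 2·((-3)+(-17)) − (-3) = -37 → (-3,-17,-37)
replace slot 1: 2·((-17)+(-37)) − (-3) = -105 → (-105,-17,-37)

-105,-17,-37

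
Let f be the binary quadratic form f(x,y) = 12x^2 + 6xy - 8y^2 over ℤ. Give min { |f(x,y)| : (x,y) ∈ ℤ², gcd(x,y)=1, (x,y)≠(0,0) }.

river: ρ → (-8,10,10)
river: ρ → (10,10,-8)
river: ρ → (-8,6,12)
river: ρ → (12,18,-2)
river: ρ → (-2,18,12)
river: ρ → (12,6,-8)
closes: descent 0, river 6
min |a| on river = 2

2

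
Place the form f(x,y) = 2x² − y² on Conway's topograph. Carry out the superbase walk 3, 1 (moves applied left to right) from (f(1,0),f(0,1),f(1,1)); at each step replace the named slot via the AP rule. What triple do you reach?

start (2,-1,1) = (f(1,0),f(0,1),f(1,1))
replace slot 3: 2·(2+(-1)) − 1 = 1 → (2,-1,1)
replace slot 1: 2·((-1)+1) − 2 = -2 → (-2,-1,1)

-2,-1,1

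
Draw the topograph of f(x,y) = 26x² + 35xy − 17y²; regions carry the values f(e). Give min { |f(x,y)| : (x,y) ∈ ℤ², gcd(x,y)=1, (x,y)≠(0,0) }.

river: ρ → (-17,33,28)
river: ρ → (28,23,-22)
river: ρ → (-22,21,29)
river: ρ → (29,37,-14)
river: ρ → (-14,47,14)
river: ρ → (14,37,-29)
river: ρ → (-29,21,22)
river: ρ → (22,23,-28)
river: ρ → (-28,33,17)
river: ρ → (17,35,-26)
river: ρ → (-26,17,26)
river: ρ → (26,35,-17)
closes: descent 0, river 12
min |a| on river = 14

14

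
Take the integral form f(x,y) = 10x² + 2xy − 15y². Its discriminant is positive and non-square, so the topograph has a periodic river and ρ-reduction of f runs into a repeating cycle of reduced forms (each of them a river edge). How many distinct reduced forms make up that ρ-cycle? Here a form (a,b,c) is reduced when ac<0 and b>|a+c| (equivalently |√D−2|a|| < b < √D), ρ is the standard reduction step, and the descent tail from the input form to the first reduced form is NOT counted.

D = 604, ⌊√D⌋ = 24
descent: ρ → (-15,-2,10)
descent: ρ → (10,22,-3)  [lands on river]
river: ρ → (-3,20,17)
river: ρ → (17,14,-6)
river: ρ → (-6,22,5)
river: ρ → (5,18,-14)
river: ρ → (-14,10,9)
river: ρ → (9,8,-15)
river: ρ → (-15,22,2)
river: ρ → (2,22,-15)
river: ρ → (-15,8,9)
river: ρ → (9,10,-14)
river: ρ → (-14,18,5)
river: ρ → (5,22,-6)
river: ρ → (-6,14,17)
river: ρ → (17,20,-3)
river: ρ → (-3,22,10)
river: ρ → (10,18,-7)
river: ρ → (-7,24,1)
river: ρ → (1,24,-7)
river: ρ → (-7,18,10)
ρ-cycle length = 20 (tail of 2 descent steps not counted)

20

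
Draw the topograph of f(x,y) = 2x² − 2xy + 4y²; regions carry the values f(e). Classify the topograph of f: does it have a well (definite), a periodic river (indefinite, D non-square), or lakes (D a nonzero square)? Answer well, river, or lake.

D = b²−4ac = (-2)² − 4·2·4 = -28
D < 0 ⇒ definite ⇒ every region one sign ⇒ single well

well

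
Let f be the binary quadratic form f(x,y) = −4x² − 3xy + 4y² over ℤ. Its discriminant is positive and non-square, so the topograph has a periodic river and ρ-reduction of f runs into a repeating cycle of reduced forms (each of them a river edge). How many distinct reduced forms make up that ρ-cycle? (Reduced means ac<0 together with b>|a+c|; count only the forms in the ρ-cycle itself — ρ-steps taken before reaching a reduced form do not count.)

D = 73, ⌊√D⌋ = 8
descent: ρ → (4,3,-4)  [lands on river]
river: ρ → (-4,5,3)
river: ρ → (3,7,-2)
river: ρ → (-2,5,6)
river: ρ → (6,7,-1)
river: ρ → (-1,7,6)
river: ρ → (6,5,-2)
river: ρ → (-2,7,3)
river: ρ → (3,5,-4)
river: ρ → (-4,3,4)
river: ρ → (4,5,-3)
river: ρ → (-3,7,2)
river: ρ → (2,5,-6)
river: ρ → (-6,7,1)
river: ρ → (1,7,-6)
river: ρ → (-6,5,2)
river: ρ → (2,7,-3)
river: ρ → (-3,5,4)
ρ-cycle length = 18 (tail of 1 descent step not counted)

18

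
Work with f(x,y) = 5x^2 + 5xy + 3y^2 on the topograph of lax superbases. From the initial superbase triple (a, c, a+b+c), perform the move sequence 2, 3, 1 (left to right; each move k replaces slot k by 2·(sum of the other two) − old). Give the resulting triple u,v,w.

start (5,3,13) = (f(1,0),f(0,1),f(1,1))
replace slot 2: 2·(5+13) − 3 = 33 → (5,33,13)
replace slot 3: 2·(5+33) − 13 = 63 → (5,33,63)
replace slot 1: 2·(33+63) − 5 = 187 → (187,33,63)

187,33,63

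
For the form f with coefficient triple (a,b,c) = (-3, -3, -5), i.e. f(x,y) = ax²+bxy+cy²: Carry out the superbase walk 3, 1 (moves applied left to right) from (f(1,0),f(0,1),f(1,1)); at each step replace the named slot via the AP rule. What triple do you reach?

start (-3,-5,-11) = (f(1,0),f(0,1),f(1,1))
replace slot 3: 2·((-3)+(-5)) − (-11) = -5 → (-3,-5,-5)
replace slot 1: 2·((-5)+(-5)) − (-3) = -17 → (-17,-5,-5)

-17,-5,-5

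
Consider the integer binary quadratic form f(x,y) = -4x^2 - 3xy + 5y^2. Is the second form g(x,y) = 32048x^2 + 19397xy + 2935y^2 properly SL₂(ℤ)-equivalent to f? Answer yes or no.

D₁ = 89, D₂ = 89
river cycle of f (length 14): (5, 3, -4), (-4, 5, 4), (4, 3, -5), (-5, 7, 2), (2, 9, -1), (-1, 9, 2), (2, 7, -5), (-5, 3, 4), (4, 5, -4), (-4, 3, 5), … (4 more)
river cycle of g (length 14): (4, 3, -5), (-5, 7, 2), (2, 9, -1), (-1, 9, 2), (2, 7, -5), (-5, 3, 4), (4, 5, -4), (-4, 3, 5), (5, 7, -2), (-2, 9, 1), … (4 more)
cycles coincide ⇒ equivalent

yes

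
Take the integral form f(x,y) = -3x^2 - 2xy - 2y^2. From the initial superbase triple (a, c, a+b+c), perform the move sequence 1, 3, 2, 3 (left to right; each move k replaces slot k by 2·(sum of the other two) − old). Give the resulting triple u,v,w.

start (-3,-2,-7) = (f(1,0),f(0,1),f(1,1))
replace slot 1: 2·((-2)+(-7)) − (-3) = -15 → (-15,-2,-7)
replace slot 3: 2·((-15)+(-2)) − (-7) = -27 → (-15,-2,-27)
replace slot 2: 2·((-15)+(-27)) − (-2) = -82 → (-15,-82,-27)
replace slot 3: 2·((-15)+(-82)) − (-27) = -167 → (-15,-82,-167)

-15,-82,-167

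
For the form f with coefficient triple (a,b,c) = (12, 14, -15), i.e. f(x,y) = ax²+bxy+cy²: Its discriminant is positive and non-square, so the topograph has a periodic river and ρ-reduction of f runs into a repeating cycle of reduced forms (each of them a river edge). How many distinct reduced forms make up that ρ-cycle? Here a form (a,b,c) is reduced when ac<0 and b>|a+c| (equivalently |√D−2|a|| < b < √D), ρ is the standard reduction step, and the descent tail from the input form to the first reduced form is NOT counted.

D = 916, ⌊√D⌋ = 30
river: ρ → (-15,16,11)
river: ρ → (11,28,-3)
river: ρ → (-3,26,20)
river: ρ → (20,14,-9)
river: ρ → (-9,22,12)
river: ρ → (12,26,-5)
river: ρ → (-5,24,17)
river: ρ → (17,10,-12)
river: ρ → (-12,14,15)
river: ρ → (15,16,-11)
river: ρ → (-11,28,3)
river: ρ → (3,26,-20)
river: ρ → (-20,14,9)
river: ρ → (9,22,-12)
river: ρ → (-12,26,5)
river: ρ → (5,24,-17)
river: ρ → (-17,10,12)
river: ρ → (12,14,-15)
ρ-cycle length = 18 (tail of 0 descent steps not counted)

18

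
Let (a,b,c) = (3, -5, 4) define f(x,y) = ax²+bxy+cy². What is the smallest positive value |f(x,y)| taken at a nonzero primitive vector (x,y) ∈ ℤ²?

translate: b→1 (≡-5 mod 6), so (3,-5,4)→(3,1,2)
flip: (3,1,2)→(2,-1,3)
reduced (well bottom): (2,-1,3) with a≤c, −a<b≤a
well minimum = a = 2

2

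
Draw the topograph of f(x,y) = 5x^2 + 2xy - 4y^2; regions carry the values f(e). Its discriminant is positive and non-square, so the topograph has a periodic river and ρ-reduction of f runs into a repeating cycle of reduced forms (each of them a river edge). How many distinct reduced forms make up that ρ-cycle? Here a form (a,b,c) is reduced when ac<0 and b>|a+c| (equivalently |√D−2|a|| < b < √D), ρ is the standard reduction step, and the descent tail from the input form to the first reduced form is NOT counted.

D = 84, ⌊√D⌋ = 9
river: ρ → (-4,6,3)
river: ρ → (3,6,-4)
river: ρ → (-4,2,5)
river: ρ → (5,8,-1)
river: ρ → (-1,8,5)
river: ρ → (5,2,-4)
ρ-cycle length = 6 (tail of 0 descent steps not counted)

6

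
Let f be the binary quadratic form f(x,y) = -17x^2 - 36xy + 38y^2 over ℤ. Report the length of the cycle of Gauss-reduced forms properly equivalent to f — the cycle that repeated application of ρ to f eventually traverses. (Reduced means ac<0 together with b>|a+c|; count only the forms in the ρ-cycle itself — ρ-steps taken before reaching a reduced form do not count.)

D = 3880, ⌊√D⌋ = 62
descent: ρ → (38,36,-17)  [lands on river]
river: ρ → (-17,32,42)
river: ρ → (42,52,-7)
river: ρ → (-7,60,10)
river: ρ → (10,60,-7)
river: ρ → (-7,52,42)
river: ρ → (42,32,-17)
river: ρ → (-17,36,38)
river: ρ → (38,40,-15)
river: ρ → (-15,50,23)
river: ρ → (23,42,-23)
river: ρ → (-23,50,15)
river: ρ → (15,40,-38)
river: ρ → (-38,36,17)
river: ρ → (17,32,-42)
river: ρ → (-42,52,7)
river: ρ → (7,60,-10)
river: ρ → (-10,60,7)
river: ρ → (7,52,-42)
river: ρ → (-42,32,17)
river: ρ → (17,36,-38)
river: ρ → (-38,40,15)
river: ρ → (15,50,-23)
river: ρ → (-23,42,23)
river: ρ → (23,50,-15)
river: ρ → (-15,40,38)
ρ-cycle length = 26 (tail of 1 descent step not counted)

26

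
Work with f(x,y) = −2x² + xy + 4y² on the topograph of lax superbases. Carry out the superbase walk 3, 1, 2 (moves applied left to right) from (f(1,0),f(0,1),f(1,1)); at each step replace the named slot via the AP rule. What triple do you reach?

start (-2,4,3) = (f(1,0),f(0,1),f(1,1))
replace slot 3: 2·((-2)+4) − 3 = 1 → (-2,4,1)
replace slot 1: 2·(4+1) − (-2) = 12 → (12,4,1)
replace slot 2: 2·(12+1) − 4 = 22 → (12,22,1)

12,22,1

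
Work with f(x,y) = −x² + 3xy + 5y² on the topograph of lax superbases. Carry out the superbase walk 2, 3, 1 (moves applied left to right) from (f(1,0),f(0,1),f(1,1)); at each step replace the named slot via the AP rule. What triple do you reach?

start (-1,5,7) = (f(1,0),f(0,1),f(1,1))
replace slot 2: 2·((-1)+7) − 5 = 7 → (-1,7,7)
replace slot 3: 2·((-1)+7) − 7 = 5 → (-1,7,5)
replace slot 1: 2·(7+5) − (-1) = 25 → (25,7,5)

25,7,5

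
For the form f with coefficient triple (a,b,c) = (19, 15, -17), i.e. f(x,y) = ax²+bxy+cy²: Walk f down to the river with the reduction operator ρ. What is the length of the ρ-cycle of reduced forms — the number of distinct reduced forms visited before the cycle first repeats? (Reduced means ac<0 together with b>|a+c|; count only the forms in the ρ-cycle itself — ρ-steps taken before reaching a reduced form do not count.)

D = 1517, ⌊√D⌋ = 38
river: ρ → (-17,19,17)
river: ρ → (17,15,-19)
river: ρ → (-19,23,13)
river: ρ → (13,29,-13)
river: ρ → (-13,23,19)
river: ρ → (19,15,-17)
ρ-cycle length = 6 (tail of 0 descent steps not counted)

6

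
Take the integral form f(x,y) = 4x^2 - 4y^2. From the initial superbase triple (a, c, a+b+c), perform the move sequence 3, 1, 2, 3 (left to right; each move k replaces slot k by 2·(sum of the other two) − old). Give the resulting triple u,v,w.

start (4,-4,0) = (f(1,0),f(0,1),f(1,1))
replace slot 3: 2·(4+(-4)) − 0 = 0 → (4,-4,0)
replace slot 1: 2·((-4)+0) − 4 = -12 → (-12,-4,0)
replace slot 2: 2·((-12)+0) − (-4) = -20 → (-12,-20,0)
replace slot 3: 2·((-12)+(-20)) − 0 = -64 → (-12,-20,-64)

-12,-20,-64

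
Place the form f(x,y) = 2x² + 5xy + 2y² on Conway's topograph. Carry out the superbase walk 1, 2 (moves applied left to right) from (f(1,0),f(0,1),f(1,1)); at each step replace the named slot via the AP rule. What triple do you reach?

start (2,2,9) = (f(1,0),f(0,1),f(1,1))
replace slot 1: 2·(2+9) − 2 = 20 → (20,2,9)
replace slot 2: 2·(20+9) − 2 = 56 → (20,56,9)

20,56,9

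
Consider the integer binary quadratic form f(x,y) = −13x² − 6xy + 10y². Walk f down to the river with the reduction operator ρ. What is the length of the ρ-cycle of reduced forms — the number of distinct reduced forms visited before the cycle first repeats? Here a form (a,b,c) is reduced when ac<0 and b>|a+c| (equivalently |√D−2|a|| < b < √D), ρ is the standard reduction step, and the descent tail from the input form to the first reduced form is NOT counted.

D = 556, ⌊√D⌋ = 23
descent: ρ → (10,6,-13)  [lands on river]
river: ρ → (-13,20,3)
river: ρ → (3,22,-6)
river: ρ → (-6,14,15)
river: ρ → (15,16,-5)
river: ρ → (-5,14,18)
river: ρ → (18,22,-1)
river: ρ → (-1,22,18)
river: ρ → (18,14,-5)
river: ρ → (-5,16,15)
river: ρ → (15,14,-6)
river: ρ → (-6,22,3)
river: ρ → (3,20,-13)
river: ρ → (-13,6,10)
river: ρ → (10,14,-9)
river: ρ → (-9,22,2)
river: ρ → (2,22,-9)
river: ρ → (-9,14,10)
ρ-cycle length = 18 (tail of 1 descent step not counted)

18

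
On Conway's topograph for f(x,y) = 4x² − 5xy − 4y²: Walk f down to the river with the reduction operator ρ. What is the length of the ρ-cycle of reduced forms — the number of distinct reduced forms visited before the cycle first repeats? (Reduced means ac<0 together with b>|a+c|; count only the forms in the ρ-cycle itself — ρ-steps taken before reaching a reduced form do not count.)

D = 89, ⌊√D⌋ = 9
descent: ρ → (-4,5,4)  [lands on river]
river: ρ → (4,3,-5)
river: ρ → (-5,7,2)
river: ρ → (2,9,-1)
river: ρ → (-1,9,2)
river: ρ → (2,7,-5)
river: ρ → (-5,3,4)
river: ρ → (4,5,-4)
river: ρ → (-4,3,5)
river: ρ → (5,7,-2)
river: ρ → (-2,9,1)
river: ρ → (1,9,-2)
river: ρ → (-2,7,5)
river: ρ → (5,3,-4)
ρ-cycle length = 14 (tail of 1 descent step not counted)

14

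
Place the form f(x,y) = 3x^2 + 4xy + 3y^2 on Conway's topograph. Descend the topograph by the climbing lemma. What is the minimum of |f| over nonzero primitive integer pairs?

translate: b→-2 (≡4 mod 6), so (3,4,3)→(3,-2,2)
flip: (3,-2,2)→(2,2,3)
reduced (well bottom): (2,2,3) with a≤c, −a<b≤a
well minimum = a = 2

2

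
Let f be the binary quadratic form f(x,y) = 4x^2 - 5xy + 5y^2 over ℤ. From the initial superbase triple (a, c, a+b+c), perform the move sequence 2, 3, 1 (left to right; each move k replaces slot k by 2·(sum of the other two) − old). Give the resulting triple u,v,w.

start (4,5,4) = (f(1,0),f(0,1),f(1,1))
replace slot 2: 2·(4+4) − 5 = 11 → (4,11,4)
replace slot 3: 2·(4+11) − 4 = 26 → (4,11,26)
replace slot 1: 2·(11+26) − 4 = 70 → (70,11,26)

70,11,26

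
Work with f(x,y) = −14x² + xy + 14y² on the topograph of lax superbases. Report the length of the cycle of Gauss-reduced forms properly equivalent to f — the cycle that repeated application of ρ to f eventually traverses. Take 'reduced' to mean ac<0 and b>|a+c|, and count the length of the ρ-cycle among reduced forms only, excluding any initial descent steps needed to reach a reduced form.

D = 785, ⌊√D⌋ = 28
river: ρ → (14,27,-1)
river: ρ → (-1,27,14)
river: ρ → (14,1,-14)
river: ρ → (-14,27,1)
river: ρ → (1,27,-14)
river: ρ → (-14,1,14)
ρ-cycle length = 6 (tail of 0 descent steps not counted)

6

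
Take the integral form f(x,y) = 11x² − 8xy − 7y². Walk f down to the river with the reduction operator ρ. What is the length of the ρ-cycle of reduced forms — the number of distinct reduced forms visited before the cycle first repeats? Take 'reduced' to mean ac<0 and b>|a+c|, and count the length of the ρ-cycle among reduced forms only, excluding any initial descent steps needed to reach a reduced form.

D = 372, ⌊√D⌋ = 19
descent: ρ → (-7,8,11)  [lands on river]
river: ρ → (11,14,-4)
river: ρ → (-4,18,3)
river: ρ → (3,18,-4)
river: ρ → (-4,14,11)
river: ρ → (11,8,-7)
river: ρ → (-7,6,12)
river: ρ → (12,18,-1)
river: ρ → (-1,18,12)
river: ρ → (12,6,-7)
ρ-cycle length = 10 (tail of 1 descent step not counted)

10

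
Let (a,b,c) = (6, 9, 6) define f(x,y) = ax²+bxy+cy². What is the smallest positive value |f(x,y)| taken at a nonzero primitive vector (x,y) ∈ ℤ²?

translate: b→-3 (≡9 mod 12), so (6,9,6)→(6,-3,3)
flip: (6,-3,3)→(3,3,6)
reduced (well bottom): (3,3,6) with a≤c, −a<b≤a
well minimum = a = 3

3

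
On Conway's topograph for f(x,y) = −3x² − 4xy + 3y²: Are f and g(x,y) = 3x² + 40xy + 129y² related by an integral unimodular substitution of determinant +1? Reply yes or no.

D₁ = 52, D₂ = 52
river cycle of f (length 10): (3, 4, -3), (-3, 2, 4), (4, 6, -1), (-1, 6, 4), (4, 2, -3), (-3, 4, 3), (3, 2, -4), (-4, 6, 1), (1, 6, -4), (-4, 2, 3)
river cycle of g (length 10): (3, 4, -3), (-3, 2, 4), (4, 6, -1), (-1, 6, 4), (4, 2, -3), (-3, 4, 3), (3, 2, -4), (-4, 6, 1), (1, 6, -4), (-4, 2, 3)
cycles coincide ⇒ equivalent

yes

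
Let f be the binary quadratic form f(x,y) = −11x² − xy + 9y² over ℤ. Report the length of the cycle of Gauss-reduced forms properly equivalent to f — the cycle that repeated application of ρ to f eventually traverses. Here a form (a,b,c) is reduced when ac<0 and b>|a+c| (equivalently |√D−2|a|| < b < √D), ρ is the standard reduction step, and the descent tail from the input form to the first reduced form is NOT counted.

D = 397, ⌊√D⌋ = 19
descent: ρ → (9,19,-1)  [lands on river]
river: ρ → (-1,19,9)
river: ρ → (9,17,-3)
river: ρ → (-3,19,3)
river: ρ → (3,17,-9)
river: ρ → (-9,19,1)
river: ρ → (1,19,-9)
river: ρ → (-9,17,3)
river: ρ → (3,19,-3)
river: ρ → (-3,17,9)
ρ-cycle length = 10 (tail of 1 descent step not counted)

10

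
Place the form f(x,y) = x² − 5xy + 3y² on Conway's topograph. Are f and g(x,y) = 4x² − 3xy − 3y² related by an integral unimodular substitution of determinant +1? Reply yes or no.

D₁ = 13, D₂ = 57
discriminants differ ⇒ not SL₂(ℤ)-equivalent

no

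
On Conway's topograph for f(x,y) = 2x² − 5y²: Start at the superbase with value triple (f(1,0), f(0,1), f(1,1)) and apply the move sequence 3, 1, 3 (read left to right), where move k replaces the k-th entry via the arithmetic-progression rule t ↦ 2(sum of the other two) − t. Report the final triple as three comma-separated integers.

start (2,-5,-3) = (f(1,0),f(0,1),f(1,1))
replace slot 3: 2·(2+(-5)) − (-3) = -3 → (2,-5,-3)
replace slot 1: 2·((-5)+(-3)) − 2 = -18 → (-18,-5,-3)
replace slot 3: 2·((-18)+(-5)) − (-3) = -43 → (-18,-5,-43)

-18,-5,-43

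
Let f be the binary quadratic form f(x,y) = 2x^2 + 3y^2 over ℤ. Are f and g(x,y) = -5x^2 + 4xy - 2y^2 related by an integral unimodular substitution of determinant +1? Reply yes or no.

D₁ = -24, D₂ = -24
f: reduced (well bottom): (2,0,3) with a≤c, −a<b≤a
g is negative-definite; reduce −g:
−g: flip: (5,-4,2)→(2,4,5)
−g: translate: b→0 (≡4 mod 4), so (2,4,5)→(2,0,3)
−g: reduced (well bottom): (2,0,3) with a≤c, −a<b≤a
flip sign back: reduced form of g is (-2,0,-3)
reduced forms (2, 0, 3) vs (-2, 0, -3) ⇒ inequivalent

no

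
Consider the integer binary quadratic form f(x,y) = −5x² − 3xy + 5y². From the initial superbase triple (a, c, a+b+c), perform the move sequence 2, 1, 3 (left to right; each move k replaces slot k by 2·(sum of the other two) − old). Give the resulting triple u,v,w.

start (-5,5,-3) = (f(1,0),f(0,1),f(1,1))
replace slot 2: 2·((-5)+(-3)) − 5 = -21 → (-5,-21,-3)
replace slot 1: 2·((-21)+(-3)) − (-5) = -43 → (-43,-21,-3)
replace slot 3: 2·((-43)+(-21)) − (-3) = -125 → (-43,-21,-125)

-43,-21,-125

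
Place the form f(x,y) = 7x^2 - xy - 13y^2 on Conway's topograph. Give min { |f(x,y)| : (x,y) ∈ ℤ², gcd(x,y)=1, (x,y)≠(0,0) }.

descent: ρ → (-13,1,7)
descent: ρ → (7,13,-7)  [lands on river]
river: ρ → (-7,15,5)
river: ρ → (5,15,-7)
river: ρ → (-7,13,7)
river: ρ → (7,15,-5)
river: ρ → (-5,15,7)
closes: descent 2, river 6
min |a| on river = 5

5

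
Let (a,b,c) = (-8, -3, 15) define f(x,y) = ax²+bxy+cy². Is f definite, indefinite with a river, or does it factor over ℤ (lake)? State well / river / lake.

D = b²−4ac = (-3)² − 4·(-8)·15 = 489
D > 0 non-square ⇒ indefinite ⇒ periodic river

river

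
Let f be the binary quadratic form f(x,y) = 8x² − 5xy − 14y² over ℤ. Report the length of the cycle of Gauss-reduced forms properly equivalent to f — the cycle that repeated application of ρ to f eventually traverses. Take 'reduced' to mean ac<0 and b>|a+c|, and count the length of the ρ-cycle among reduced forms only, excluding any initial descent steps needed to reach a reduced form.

D = 473, ⌊√D⌋ = 21
descent: ρ → (-14,5,8)
descent: ρ → (8,11,-11)  [lands on river]
river: ρ → (-11,11,8)
river: ρ → (8,21,-1)
river: ρ → (-1,21,8)
ρ-cycle length = 4 (tail of 2 descent steps not counted)

4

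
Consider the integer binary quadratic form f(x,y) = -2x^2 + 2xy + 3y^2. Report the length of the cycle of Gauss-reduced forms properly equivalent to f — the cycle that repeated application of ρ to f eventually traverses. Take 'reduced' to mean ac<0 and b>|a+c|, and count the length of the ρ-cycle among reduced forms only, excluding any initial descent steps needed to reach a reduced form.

D = 28, ⌊√D⌋ = 5
river: ρ → (3,4,-1)
river: ρ → (-1,4,3)
river: ρ → (3,2,-2)
river: ρ → (-2,2,3)
ρ-cycle length = 4 (tail of 0 descent steps not counted)

4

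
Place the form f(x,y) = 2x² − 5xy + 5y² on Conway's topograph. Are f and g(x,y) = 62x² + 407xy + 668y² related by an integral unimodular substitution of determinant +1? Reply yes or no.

D₁ = -15, D₂ = -15
f: translate: b→-1 (≡-5 mod 4), so (2,-5,5)→(2,-1,2)
f: flip: (2,-1,2)→(2,1,2)
f: reduced (well bottom): (2,1,2) with a≤c, −a<b≤a
g: translate: b→35 (≡407 mod 124), so (62,407,668)→(62,35,5)
g: flip: (62,35,5)→(5,-35,62)
g: translate: b→5 (≡-35 mod 10), so (5,-35,62)→(5,5,2)
g: flip: (5,5,2)→(2,-5,5)
g: translate: b→-1 (≡-5 mod 4), so (2,-5,5)→(2,-1,2)
g: flip: (2,-1,2)→(2,1,2)
g: reduced (well bottom): (2,1,2) with a≤c, −a<b≤a
reduced forms (2, 1, 2) vs (2, 1, 2) ⇒ equivalent

yes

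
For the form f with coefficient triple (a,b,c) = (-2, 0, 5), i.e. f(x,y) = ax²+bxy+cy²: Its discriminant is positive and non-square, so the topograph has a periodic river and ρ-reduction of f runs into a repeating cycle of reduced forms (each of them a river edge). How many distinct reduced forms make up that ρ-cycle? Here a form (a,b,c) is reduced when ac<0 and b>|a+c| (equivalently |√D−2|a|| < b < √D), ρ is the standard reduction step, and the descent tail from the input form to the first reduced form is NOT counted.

D = 40, ⌊√D⌋ = 6
descent: ρ → (5,0,-2)
descent: ρ → (-2,4,3)  [lands on river]
river: ρ → (3,2,-3)
river: ρ → (-3,4,2)
river: ρ → (2,4,-3)
river: ρ → (-3,2,3)
river: ρ → (3,4,-2)
ρ-cycle length = 6 (tail of 2 descent steps not counted)

6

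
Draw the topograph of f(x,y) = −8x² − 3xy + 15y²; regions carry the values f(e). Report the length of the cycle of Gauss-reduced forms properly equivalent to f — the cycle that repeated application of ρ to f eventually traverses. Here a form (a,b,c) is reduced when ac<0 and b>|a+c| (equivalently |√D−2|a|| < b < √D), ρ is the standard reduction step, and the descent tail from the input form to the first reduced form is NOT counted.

D = 489, ⌊√D⌋ = 22
descent: ρ → (15,3,-8)
descent: ρ → (-8,13,10)  [lands on river]
river: ρ → (10,7,-11)
river: ρ → (-11,15,6)
river: ρ → (6,21,-2)
river: ρ → (-2,19,16)
river: ρ → (16,13,-5)
river: ρ → (-5,17,10)
river: ρ → (10,3,-12)
river: ρ → (-12,21,1)
river: ρ → (1,21,-12)
river: ρ → (-12,3,10)
river: ρ → (10,17,-5)
river: ρ → (-5,13,16)
river: ρ → (16,19,-2)
river: ρ → (-2,21,6)
river: ρ → (6,15,-11)
river: ρ → (-11,7,10)
river: ρ → (10,13,-8)
river: ρ → (-8,19,4)
river: ρ → (4,21,-3)
river: ρ → (-3,21,4)
river: ρ → (4,19,-8)
ρ-cycle length = 22 (tail of 2 descent steps not counted)

22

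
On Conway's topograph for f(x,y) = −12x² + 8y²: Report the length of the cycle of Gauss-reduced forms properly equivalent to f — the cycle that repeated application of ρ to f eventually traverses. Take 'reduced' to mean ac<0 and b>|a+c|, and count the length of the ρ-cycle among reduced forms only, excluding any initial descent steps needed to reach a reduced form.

D = 384, ⌊√D⌋ = 19
descent: ρ → (8,16,-4)  [lands on river]
river: ρ → (-4,16,8)
ρ-cycle length = 2 (tail of 1 descent step not counted)

2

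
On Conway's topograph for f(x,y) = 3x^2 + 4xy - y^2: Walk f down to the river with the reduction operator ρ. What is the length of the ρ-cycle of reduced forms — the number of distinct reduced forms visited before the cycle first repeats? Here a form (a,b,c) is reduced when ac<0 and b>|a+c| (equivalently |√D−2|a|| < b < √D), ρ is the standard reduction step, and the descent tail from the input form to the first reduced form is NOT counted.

D = 28, ⌊√D⌋ = 5
river: ρ → (-1,4,3)
river: ρ → (3,2,-2)
river: ρ → (-2,2,3)
river: ρ → (3,4,-1)
ρ-cycle length = 4 (tail of 0 descent steps not counted)

4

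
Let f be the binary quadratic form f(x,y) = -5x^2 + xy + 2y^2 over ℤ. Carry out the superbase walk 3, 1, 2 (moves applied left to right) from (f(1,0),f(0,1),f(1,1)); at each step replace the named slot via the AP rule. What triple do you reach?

start (-5,2,-2) = (f(1,0),f(0,1),f(1,1))
replace slot 3: 2·((-5)+2) − (-2) = -4 → (-5,2,-4)
replace slot 1: 2·(2+(-4)) − (-5) = 1 → (1,2,-4)
replace slot 2: 2·(1+(-4)) − 2 = -8 → (1,-8,-4)

1,-8,-4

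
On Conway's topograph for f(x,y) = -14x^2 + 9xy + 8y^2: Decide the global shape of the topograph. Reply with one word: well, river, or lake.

D = b²−4ac = 9² − 4·(-14)·8 = 529
D = 23² is a perfect square ⇒ form factors over ℤ ⇒ lakes

lake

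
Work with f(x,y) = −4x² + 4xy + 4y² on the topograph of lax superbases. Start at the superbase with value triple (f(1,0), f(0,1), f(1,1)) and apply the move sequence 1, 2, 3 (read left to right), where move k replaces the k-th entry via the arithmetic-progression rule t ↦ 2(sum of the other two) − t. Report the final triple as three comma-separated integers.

start (-4,4,4) = (f(1,0),f(0,1),f(1,1))
replace slot 1: 2·(4+4) − (-4) = 20 → (20,4,4)
replace slot 2: 2·(20+4) − 4 = 44 → (20,44,4)
replace slot 3: 2·(20+44) − 4 = 124 → (20,44,124)

20,44,124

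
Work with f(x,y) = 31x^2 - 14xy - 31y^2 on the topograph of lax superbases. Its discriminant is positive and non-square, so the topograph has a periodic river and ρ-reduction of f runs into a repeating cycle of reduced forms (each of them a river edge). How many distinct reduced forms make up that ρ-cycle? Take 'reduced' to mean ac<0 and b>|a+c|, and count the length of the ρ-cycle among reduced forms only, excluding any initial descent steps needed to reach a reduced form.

D = 4040, ⌊√D⌋ = 63
descent: ρ → (-31,14,31)  [lands on river]
river: ρ → (31,48,-14)
river: ρ → (-14,36,49)
river: ρ → (49,62,-1)
river: ρ → (-1,62,49)
river: ρ → (49,36,-14)
river: ρ → (-14,48,31)
river: ρ → (31,14,-31)
river: ρ → (-31,48,14)
river: ρ → (14,36,-49)
river: ρ → (-49,62,1)
river: ρ → (1,62,-49)
river: ρ → (-49,36,14)
river: ρ → (14,48,-31)
ρ-cycle length = 14 (tail of 1 descent step not counted)

14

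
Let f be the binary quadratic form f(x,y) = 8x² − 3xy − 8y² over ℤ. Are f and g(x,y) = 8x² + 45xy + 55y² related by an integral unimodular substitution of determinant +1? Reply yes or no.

D₁ = 265, D₂ = 265
river cycle of f (length 18): (-8, 3, 8), (8, 13, -3), (-3, 11, 12), (12, 13, -2), (-2, 15, 5), (5, 15, -2), (-2, 13, 12), (12, 11, -3), (-3, 13, 8), (8, 3, -8), … (8 more)
river cycle of g (length 18): (8, 13, -3), (-3, 11, 12), (12, 13, -2), (-2, 15, 5), (5, 15, -2), (-2, 13, 12), (12, 11, -3), (-3, 13, 8), (8, 3, -8), (-8, 13, 3), … (8 more)
cycles coincide ⇒ equivalent

yes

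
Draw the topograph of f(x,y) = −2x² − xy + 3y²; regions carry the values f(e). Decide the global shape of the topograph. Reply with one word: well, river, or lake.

D = b²−4ac = (-1)² − 4·(-2)·3 = 25
D = 5² is a perfect square ⇒ form factors over ℤ ⇒ lakes

lake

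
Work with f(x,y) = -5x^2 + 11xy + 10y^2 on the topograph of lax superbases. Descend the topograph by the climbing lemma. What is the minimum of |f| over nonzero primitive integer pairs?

river: ρ → (10,9,-6)
river: ρ → (-6,15,4)
river: ρ → (4,17,-2)
river: ρ → (-2,15,12)
river: ρ → (12,9,-5)
river: ρ → (-5,11,10)
closes: descent 0, river 6
min |a| on river = 2

2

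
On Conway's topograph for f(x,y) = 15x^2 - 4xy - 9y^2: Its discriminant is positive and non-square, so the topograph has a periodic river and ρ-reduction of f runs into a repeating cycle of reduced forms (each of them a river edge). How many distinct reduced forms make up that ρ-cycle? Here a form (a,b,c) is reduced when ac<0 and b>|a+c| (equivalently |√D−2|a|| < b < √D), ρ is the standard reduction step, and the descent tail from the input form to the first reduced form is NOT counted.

D = 556, ⌊√D⌋ = 23
descent: ρ → (-9,22,2)  [lands on river]
river: ρ → (2,22,-9)
river: ρ → (-9,14,10)
river: ρ → (10,6,-13)
river: ρ → (-13,20,3)
river: ρ → (3,22,-6)
river: ρ → (-6,14,15)
river: ρ → (15,16,-5)
river: ρ → (-5,14,18)
river: ρ → (18,22,-1)
river: ρ → (-1,22,18)
river: ρ → (18,14,-5)
river: ρ → (-5,16,15)
river: ρ → (15,14,-6)
river: ρ → (-6,22,3)
river: ρ → (3,20,-13)
river: ρ → (-13,6,10)
river: ρ → (10,14,-9)
ρ-cycle length = 18 (tail of 1 descent step not counted)

18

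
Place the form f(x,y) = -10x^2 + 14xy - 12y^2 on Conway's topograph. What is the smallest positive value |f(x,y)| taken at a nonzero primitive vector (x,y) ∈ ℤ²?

translate: b→6 (≡-14 mod 20), so (10,-14,12)→(10,6,8)
flip: (10,6,8)→(8,-6,10)
reduced (well bottom): (8,-6,10) with a≤c, −a<b≤a
well minimum |f| = |-8| = 8 (negative-definite)

8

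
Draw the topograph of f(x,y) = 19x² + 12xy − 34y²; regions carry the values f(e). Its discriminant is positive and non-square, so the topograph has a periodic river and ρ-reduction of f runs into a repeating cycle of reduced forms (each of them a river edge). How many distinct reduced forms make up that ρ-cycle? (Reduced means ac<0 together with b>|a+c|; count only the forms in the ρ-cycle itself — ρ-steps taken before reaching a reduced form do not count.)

D = 2728, ⌊√D⌋ = 52
descent: ρ → (-34,-12,19)
descent: ρ → (19,50,-3)  [lands on river]
river: ρ → (-3,52,2)
river: ρ → (2,52,-3)
river: ρ → (-3,50,19)
river: ρ → (19,26,-27)
river: ρ → (-27,28,18)
river: ρ → (18,44,-11)
river: ρ → (-11,44,18)
river: ρ → (18,28,-27)
river: ρ → (-27,26,19)
ρ-cycle length = 10 (tail of 2 descent steps not counted)

10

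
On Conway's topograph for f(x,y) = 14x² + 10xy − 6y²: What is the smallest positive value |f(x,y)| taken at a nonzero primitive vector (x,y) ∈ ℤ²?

river: ρ → (-6,14,10)
river: ρ → (10,6,-10)
river: ρ → (-10,14,6)
river: ρ → (6,10,-14)
river: ρ → (-14,18,2)
river: ρ → (2,18,-14)
river: ρ → (-14,10,6)
river: ρ → (6,14,-10)
river: ρ → (-10,6,10)
river: ρ → (10,14,-6)
river: ρ → (-6,10,14)
river: ρ → (14,18,-2)
river: ρ → (-2,18,14)
river: ρ → (14,10,-6)
closes: descent 0, river 14
min |a| on river = 2

2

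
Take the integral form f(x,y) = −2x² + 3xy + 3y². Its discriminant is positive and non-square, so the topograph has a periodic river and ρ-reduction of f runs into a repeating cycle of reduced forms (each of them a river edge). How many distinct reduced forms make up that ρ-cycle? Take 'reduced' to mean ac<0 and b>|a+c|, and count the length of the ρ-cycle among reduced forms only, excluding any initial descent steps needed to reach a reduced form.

D = 33, ⌊√D⌋ = 5
river: ρ → (3,3,-2)
river: ρ → (-2,5,1)
river: ρ → (1,5,-2)
river: ρ → (-2,3,3)
ρ-cycle length = 4 (tail of 0 descent steps not counted)

4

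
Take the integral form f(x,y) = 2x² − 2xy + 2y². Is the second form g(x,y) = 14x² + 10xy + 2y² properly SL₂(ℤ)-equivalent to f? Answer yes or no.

D₁ = -12, D₂ = -12
f: translate: b→2 (≡-2 mod 4), so (2,-2,2)→(2,2,2)
f: reduced (well bottom): (2,2,2) with a≤c, −a<b≤a
g: flip: (14,10,2)→(2,-10,14)
g: translate: b→2 (≡-10 mod 4), so (2,-10,14)→(2,2,2)
g: reduced (well bottom): (2,2,2) with a≤c, −a<b≤a
reduced forms (2, 2, 2) vs (2, 2, 2) ⇒ equivalent

yes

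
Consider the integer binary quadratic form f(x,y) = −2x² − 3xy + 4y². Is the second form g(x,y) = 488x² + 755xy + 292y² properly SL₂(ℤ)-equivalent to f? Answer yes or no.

D₁ = 41, D₂ = 41
river cycle of f (length 10): (4, 3, -2), (-2, 5, 2), (2, 3, -4), (-4, 5, 1), (1, 5, -4), (-4, 3, 2), (2, 5, -2), (-2, 3, 4), (4, 5, -1), (-1, 5, 4)
river cycle of g (length 10): (4, 3, -2), (-2, 5, 2), (2, 3, -4), (-4, 5, 1), (1, 5, -4), (-4, 3, 2), (2, 5, -2), (-2, 3, 4), (4, 5, -1), (-1, 5, 4)
cycles coincide ⇒ equivalent

yes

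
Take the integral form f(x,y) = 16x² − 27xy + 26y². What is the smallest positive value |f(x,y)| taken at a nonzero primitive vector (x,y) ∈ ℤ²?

translate: b→5 (≡-27 mod 32), so (16,-27,26)→(16,5,15)
flip: (16,5,15)→(15,-5,16)
reduced (well bottom): (15,-5,16) with a≤c, −a<b≤a
well minimum = a = 15

15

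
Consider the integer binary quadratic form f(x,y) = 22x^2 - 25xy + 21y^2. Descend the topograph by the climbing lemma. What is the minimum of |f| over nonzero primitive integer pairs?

translate: b→19 (≡-25 mod 44), so (22,-25,21)→(22,19,18)
flip: (22,19,18)→(18,-19,22)
translate: b→17 (≡-19 mod 36), so (18,-19,22)→(18,17,21)
reduced (well bottom): (18,17,21) with a≤c, −a<b≤a
well minimum = a = 18

18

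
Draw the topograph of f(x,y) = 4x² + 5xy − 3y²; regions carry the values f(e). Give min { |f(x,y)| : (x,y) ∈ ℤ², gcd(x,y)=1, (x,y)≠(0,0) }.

river: ρ → (-3,7,2)
river: ρ → (2,5,-6)
river: ρ → (-6,7,1)
river: ρ → (1,7,-6)
river: ρ → (-6,5,2)
river: ρ → (2,7,-3)
river: ρ → (-3,5,4)
river: ρ → (4,3,-4)
river: ρ → (-4,5,3)
river: ρ → (3,7,-2)
river: ρ → (-2,5,6)
river: ρ → (6,7,-1)
river: ρ → (-1,7,6)
river: ρ → (6,5,-2)
river: ρ → (-2,7,3)
river: ρ → (3,5,-4)
river: ρ → (-4,3,4)
river: ρ → (4,5,-3)
closes: descent 0, river 18
min |a| on river = 1

1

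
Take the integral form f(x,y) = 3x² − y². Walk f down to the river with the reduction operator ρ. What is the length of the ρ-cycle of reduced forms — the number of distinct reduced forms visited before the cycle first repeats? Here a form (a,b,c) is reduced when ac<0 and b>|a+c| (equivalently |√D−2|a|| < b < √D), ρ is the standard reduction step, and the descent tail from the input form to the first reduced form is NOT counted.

D = 12, ⌊√D⌋ = 3
descent: ρ → (-1,2,2)  [lands on river]
river: ρ → (2,2,-1)
ρ-cycle length = 2 (tail of 1 descent step not counted)

2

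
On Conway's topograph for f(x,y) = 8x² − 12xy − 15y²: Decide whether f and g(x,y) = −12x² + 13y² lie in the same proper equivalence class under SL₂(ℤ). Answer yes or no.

D₁ = 624, D₂ = 624
river cycle of f (length 4): (-15, 12, 8), (8, 20, -7), (-7, 22, 5), (5, 18, -15)
river cycle of g (length 2): (-12, 24, 1), (1, 24, -12)
cycles differ ⇒ inequivalent

no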